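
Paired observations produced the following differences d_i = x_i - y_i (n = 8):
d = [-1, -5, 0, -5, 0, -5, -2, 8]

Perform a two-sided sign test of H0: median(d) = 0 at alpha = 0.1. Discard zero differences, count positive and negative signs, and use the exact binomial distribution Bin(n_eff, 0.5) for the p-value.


Step 1: Discard zero differences. Original n = 8; n_eff = number of nonzero differences = 6.
Nonzero differences (with sign): -1, -5, -5, -5, -2, +8
Step 2: Count signs: positive = 1, negative = 5.
Step 3: Under H0: P(positive) = 0.5, so the number of positives S ~ Bin(6, 0.5).
Step 4: Two-sided exact p-value = sum of Bin(6,0.5) probabilities at or below the observed probability = 0.218750.
Step 5: alpha = 0.1. fail to reject H0.

n_eff = 6, pos = 1, neg = 5, p = 0.218750, fail to reject H0.


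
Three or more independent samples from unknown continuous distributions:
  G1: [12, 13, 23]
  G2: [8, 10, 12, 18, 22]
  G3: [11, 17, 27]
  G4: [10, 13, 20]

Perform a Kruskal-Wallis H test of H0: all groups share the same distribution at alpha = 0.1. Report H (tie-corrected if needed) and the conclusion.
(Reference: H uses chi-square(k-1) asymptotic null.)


Step 1: Combine all N = 14 observations and assign midranks.
sorted (value, group, rank): (8,G2,1), (10,G2,2.5), (10,G4,2.5), (11,G3,4), (12,G1,5.5), (12,G2,5.5), (13,G1,7.5), (13,G4,7.5), (17,G3,9), (18,G2,10), (20,G4,11), (22,G2,12), (23,G1,13), (27,G3,14)
Step 2: Sum ranks within each group.
R_1 = 26 (n_1 = 3)
R_2 = 31 (n_2 = 5)
R_3 = 27 (n_3 = 3)
R_4 = 21 (n_4 = 3)
Step 3: H = 12/(N(N+1)) * sum(R_i^2/n_i) - 3(N+1)
     = 12/(14*15) * (26^2/3 + 31^2/5 + 27^2/3 + 21^2/3) - 3*15
     = 0.057143 * 807.533 - 45
     = 1.144762.
Step 4: Ties present; correction factor C = 1 - 18/(14^3 - 14) = 0.993407. Corrected H = 1.144762 / 0.993407 = 1.152360.
Step 5: Under H0, H ~ chi^2(3); p-value = 0.764452.
Step 6: alpha = 0.1. fail to reject H0.

H = 1.1524, df = 3, p = 0.764452, fail to reject H0.


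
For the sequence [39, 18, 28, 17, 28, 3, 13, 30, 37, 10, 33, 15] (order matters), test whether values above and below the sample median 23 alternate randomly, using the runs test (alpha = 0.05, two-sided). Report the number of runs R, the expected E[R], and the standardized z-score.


Step 1: Compute median = 23; label A = above, B = below.
Labels in order: ABABABBAABAB  (n_A = 6, n_B = 6)
Step 2: Count runs R = 10.
Step 3: Under H0 (random ordering), E[R] = 2*n_A*n_B/(n_A+n_B) + 1 = 2*6*6/12 + 1 = 7.0000.
        Var[R] = 2*n_A*n_B*(2*n_A*n_B - n_A - n_B) / ((n_A+n_B)^2 * (n_A+n_B-1)) = 4320/1584 = 2.7273.
        SD[R] = 1.6514.
Step 4: Continuity-corrected z = (R - 0.5 - E[R]) / SD[R] = (10 - 0.5 - 7.0000) / 1.6514 = 1.5138.
Step 5: Two-sided p-value via normal approximation = 2*(1 - Phi(|z|)) = 0.130070.
Step 6: alpha = 0.05. fail to reject H0.

R = 10, z = 1.5138, p = 0.130070, fail to reject H0.


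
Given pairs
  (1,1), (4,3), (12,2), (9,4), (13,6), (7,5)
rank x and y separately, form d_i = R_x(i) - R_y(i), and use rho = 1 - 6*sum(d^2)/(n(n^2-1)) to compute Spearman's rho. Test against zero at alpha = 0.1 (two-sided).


Step 1: Rank x and y separately (midranks; no ties here).
rank(x): 1->1, 4->2, 12->5, 9->4, 13->6, 7->3
rank(y): 1->1, 3->3, 2->2, 4->4, 6->6, 5->5
Step 2: d_i = R_x(i) - R_y(i); compute d_i^2.
  (1-1)^2=0, (2-3)^2=1, (5-2)^2=9, (4-4)^2=0, (6-6)^2=0, (3-5)^2=4
sum(d^2) = 14.
Step 3: rho = 1 - 6*14 / (6*(6^2 - 1)) = 1 - 84/210 = 0.600000.
Step 4: Under H0, t = rho * sqrt((n-2)/(1-rho^2)) = 1.5000 ~ t(4).
Step 5: Two-sided p-value from the t-distribution with 4 df = 0.208000.
Step 6: alpha = 0.1. fail to reject H0.

rho = 0.6000, p = 0.208000, fail to reject H0 at alpha = 0.1.


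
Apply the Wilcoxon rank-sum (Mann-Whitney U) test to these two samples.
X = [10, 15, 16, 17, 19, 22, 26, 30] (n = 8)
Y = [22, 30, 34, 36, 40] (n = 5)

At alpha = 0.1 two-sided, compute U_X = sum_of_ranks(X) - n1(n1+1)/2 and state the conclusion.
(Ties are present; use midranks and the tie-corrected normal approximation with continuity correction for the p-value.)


Step 1: Combine and sort all 13 observations; assign midranks.
sorted (value, group): (10,X), (15,X), (16,X), (17,X), (19,X), (22,X), (22,Y), (26,X), (30,X), (30,Y), (34,Y), (36,Y), (40,Y)
ranks: 10->1, 15->2, 16->3, 17->4, 19->5, 22->6.5, 22->6.5, 26->8, 30->9.5, 30->9.5, 34->11, 36->12, 40->13
Step 2: Rank sum for X: R1 = 1 + 2 + 3 + 4 + 5 + 6.5 + 8 + 9.5 = 39.
Step 3: U_X = R1 - n1(n1+1)/2 = 39 - 8*9/2 = 39 - 36 = 3.
       U_Y = n1*n2 - U_X = 40 - 3 = 37.
Step 4: Ties are present, so use the tie-corrected normal approximation (with continuity correction) for the p-value.
Step 5: p-value = 0.015435; compare to alpha = 0.1. reject H0.

U_X = 3, p = 0.015435, reject H0 at alpha = 0.1.


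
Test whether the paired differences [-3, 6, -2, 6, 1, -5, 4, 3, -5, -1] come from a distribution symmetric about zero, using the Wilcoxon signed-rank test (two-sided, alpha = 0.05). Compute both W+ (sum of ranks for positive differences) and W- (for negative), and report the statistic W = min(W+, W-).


Step 1: Drop any zero differences (none here) and take |d_i|.
|d| = [3, 6, 2, 6, 1, 5, 4, 3, 5, 1]
Step 2: Midrank |d_i| (ties get averaged ranks).
ranks: |3|->4.5, |6|->9.5, |2|->3, |6|->9.5, |1|->1.5, |5|->7.5, |4|->6, |3|->4.5, |5|->7.5, |1|->1.5
Step 3: Attach original signs; sum ranks with positive sign and with negative sign.
W+ = 9.5 + 9.5 + 1.5 + 6 + 4.5 = 31
W- = 4.5 + 3 + 7.5 + 7.5 + 1.5 = 24
(Check: W+ + W- = 55 should equal n(n+1)/2 = 55.)
Step 4: Test statistic W = min(W+, W-) = 24.
Step 5: Ties in |d|, so use the tie-corrected normal approximation.
        E[W] = n(n+1)/4 = 10*11/4 = 27.5.
        Tie groups: |d|=1 (t=2), |d|=3 (t=2), |d|=5 (t=2), |d|=6 (t=2); sum(t^3 - t) = 24.
        Var[W] = n(n+1)(2n+1)/24 - sum(t^3-t)/48 = 2310/24 - 24/48 = 95.75.
        z = (W - E[W]) / sqrt(Var[W]) = (24 - 27.5) / 9.7852 = -0.3577.
        Two-sided p = 2*Phi(z) = 0.720580.
Step 6: alpha = 0.05. fail to reject H0.

W+ = 31, W- = 24, W = min = 24, p = 0.720580, fail to reject H0.


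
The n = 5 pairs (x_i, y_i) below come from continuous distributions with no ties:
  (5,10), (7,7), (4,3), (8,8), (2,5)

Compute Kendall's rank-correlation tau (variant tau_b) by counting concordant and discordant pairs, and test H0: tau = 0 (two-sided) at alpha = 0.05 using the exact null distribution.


Step 1: Enumerate the 10 unordered pairs (i,j) with i<j and classify each by sign(x_j-x_i) * sign(y_j-y_i).
  (1,2):dx=+2,dy=-3->D; (1,3):dx=-1,dy=-7->C; (1,4):dx=+3,dy=-2->D; (1,5):dx=-3,dy=-5->C
  (2,3):dx=-3,dy=-4->C; (2,4):dx=+1,dy=+1->C; (2,5):dx=-5,dy=-2->C; (3,4):dx=+4,dy=+5->C
  (3,5):dx=-2,dy=+2->D; (4,5):dx=-6,dy=-3->C
Step 2: C = 7, D = 3, total pairs = 10.
Step 3: tau = (C - D)/(n(n-1)/2) = (7 - 3)/10 = 0.400000.
Step 4: Exact two-sided p-value (enumerate n! = 120 permutations of y under H0): p = 0.483333.
Step 5: alpha = 0.05. fail to reject H0.

tau_b = 0.4000 (C=7, D=3), p = 0.483333, fail to reject H0.


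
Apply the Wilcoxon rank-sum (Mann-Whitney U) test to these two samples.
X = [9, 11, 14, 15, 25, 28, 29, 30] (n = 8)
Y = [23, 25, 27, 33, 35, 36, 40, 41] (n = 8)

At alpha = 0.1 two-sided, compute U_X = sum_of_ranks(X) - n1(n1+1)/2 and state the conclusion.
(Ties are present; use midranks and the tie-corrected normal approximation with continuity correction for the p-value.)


Step 1: Combine and sort all 16 observations; assign midranks.
sorted (value, group): (9,X), (11,X), (14,X), (15,X), (23,Y), (25,X), (25,Y), (27,Y), (28,X), (29,X), (30,X), (33,Y), (35,Y), (36,Y), (40,Y), (41,Y)
ranks: 9->1, 11->2, 14->3, 15->4, 23->5, 25->6.5, 25->6.5, 27->8, 28->9, 29->10, 30->11, 33->12, 35->13, 36->14, 40->15, 41->16
Step 2: Rank sum for X: R1 = 1 + 2 + 3 + 4 + 6.5 + 9 + 10 + 11 = 46.5.
Step 3: U_X = R1 - n1(n1+1)/2 = 46.5 - 8*9/2 = 46.5 - 36 = 10.5.
       U_Y = n1*n2 - U_X = 64 - 10.5 = 53.5.
Step 4: Ties are present, so use the tie-corrected normal approximation (with continuity correction) for the p-value.
Step 5: p-value = 0.027310; compare to alpha = 0.1. reject H0.

U_X = 10.5, p = 0.027310, reject H0 at alpha = 0.1.


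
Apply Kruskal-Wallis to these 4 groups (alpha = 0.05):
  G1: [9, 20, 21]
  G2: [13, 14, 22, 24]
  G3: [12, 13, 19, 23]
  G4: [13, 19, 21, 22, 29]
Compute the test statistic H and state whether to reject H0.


Step 1: Combine all N = 16 observations and assign midranks.
sorted (value, group, rank): (9,G1,1), (12,G3,2), (13,G2,4), (13,G3,4), (13,G4,4), (14,G2,6), (19,G3,7.5), (19,G4,7.5), (20,G1,9), (21,G1,10.5), (21,G4,10.5), (22,G2,12.5), (22,G4,12.5), (23,G3,14), (24,G2,15), (29,G4,16)
Step 2: Sum ranks within each group.
R_1 = 20.5 (n_1 = 3)
R_2 = 37.5 (n_2 = 4)
R_3 = 27.5 (n_3 = 4)
R_4 = 50.5 (n_4 = 5)
Step 3: H = 12/(N(N+1)) * sum(R_i^2/n_i) - 3(N+1)
     = 12/(16*17) * (20.5^2/3 + 37.5^2/4 + 27.5^2/4 + 50.5^2/5) - 3*17
     = 0.044118 * 1190.76 - 51
     = 1.533456.
Step 4: Ties present; correction factor C = 1 - 42/(16^3 - 16) = 0.989706. Corrected H = 1.533456 / 0.989706 = 1.549406.
Step 5: Under H0, H ~ chi^2(3); p-value = 0.670915.
Step 6: alpha = 0.05. fail to reject H0.

H = 1.5494, df = 3, p = 0.670915, fail to reject H0.


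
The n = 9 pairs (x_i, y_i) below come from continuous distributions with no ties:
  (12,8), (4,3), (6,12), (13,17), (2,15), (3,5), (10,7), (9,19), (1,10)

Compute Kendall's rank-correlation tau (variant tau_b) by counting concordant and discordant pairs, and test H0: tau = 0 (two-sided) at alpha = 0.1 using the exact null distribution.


Step 1: Enumerate the 36 unordered pairs (i,j) with i<j and classify each by sign(x_j-x_i) * sign(y_j-y_i).
  (1,2):dx=-8,dy=-5->C; (1,3):dx=-6,dy=+4->D; (1,4):dx=+1,dy=+9->C; (1,5):dx=-10,dy=+7->D
  (1,6):dx=-9,dy=-3->C; (1,7):dx=-2,dy=-1->C; (1,8):dx=-3,dy=+11->D; (1,9):dx=-11,dy=+2->D
  (2,3):dx=+2,dy=+9->C; (2,4):dx=+9,dy=+14->C; (2,5):dx=-2,dy=+12->D; (2,6):dx=-1,dy=+2->D
  (2,7):dx=+6,dy=+4->C; (2,8):dx=+5,dy=+16->C; (2,9):dx=-3,dy=+7->D; (3,4):dx=+7,dy=+5->C
  (3,5):dx=-4,dy=+3->D; (3,6):dx=-3,dy=-7->C; (3,7):dx=+4,dy=-5->D; (3,8):dx=+3,dy=+7->C
  (3,9):dx=-5,dy=-2->C; (4,5):dx=-11,dy=-2->C; (4,6):dx=-10,dy=-12->C; (4,7):dx=-3,dy=-10->C
  (4,8):dx=-4,dy=+2->D; (4,9):dx=-12,dy=-7->C; (5,6):dx=+1,dy=-10->D; (5,7):dx=+8,dy=-8->D
  (5,8):dx=+7,dy=+4->C; (5,9):dx=-1,dy=-5->C; (6,7):dx=+7,dy=+2->C; (6,8):dx=+6,dy=+14->C
  (6,9):dx=-2,dy=+5->D; (7,8):dx=-1,dy=+12->D; (7,9):dx=-9,dy=+3->D; (8,9):dx=-8,dy=-9->C
Step 2: C = 21, D = 15, total pairs = 36.
Step 3: tau = (C - D)/(n(n-1)/2) = (21 - 15)/36 = 0.166667.
Step 4: Exact two-sided p-value (enumerate n! = 362880 permutations of y under H0): p = 0.612202.
Step 5: alpha = 0.1. fail to reject H0.

tau_b = 0.1667 (C=21, D=15), p = 0.612202, fail to reject H0.


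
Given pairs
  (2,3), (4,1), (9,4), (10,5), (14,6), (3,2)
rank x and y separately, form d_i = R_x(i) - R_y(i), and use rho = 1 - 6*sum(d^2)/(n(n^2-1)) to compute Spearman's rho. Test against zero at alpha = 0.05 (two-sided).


Step 1: Rank x and y separately (midranks; no ties here).
rank(x): 2->1, 4->3, 9->4, 10->5, 14->6, 3->2
rank(y): 3->3, 1->1, 4->4, 5->5, 6->6, 2->2
Step 2: d_i = R_x(i) - R_y(i); compute d_i^2.
  (1-3)^2=4, (3-1)^2=4, (4-4)^2=0, (5-5)^2=0, (6-6)^2=0, (2-2)^2=0
sum(d^2) = 8.
Step 3: rho = 1 - 6*8 / (6*(6^2 - 1)) = 1 - 48/210 = 0.771429.
Step 4: Under H0, t = rho * sqrt((n-2)/(1-rho^2)) = 2.4247 ~ t(4).
Step 5: Two-sided p-value from the t-distribution with 4 df = 0.072397.
Step 6: alpha = 0.05. fail to reject H0.

rho = 0.7714, p = 0.072397, fail to reject H0 at alpha = 0.05.


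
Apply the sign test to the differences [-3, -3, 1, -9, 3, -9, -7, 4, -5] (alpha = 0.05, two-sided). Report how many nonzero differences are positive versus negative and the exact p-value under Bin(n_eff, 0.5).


Step 1: Discard zero differences. Original n = 9; n_eff = number of nonzero differences = 9.
Nonzero differences (with sign): -3, -3, +1, -9, +3, -9, -7, +4, -5
Step 2: Count signs: positive = 3, negative = 6.
Step 3: Under H0: P(positive) = 0.5, so the number of positives S ~ Bin(9, 0.5).
Step 4: Two-sided exact p-value = sum of Bin(9,0.5) probabilities at or below the observed probability = 0.507812.
Step 5: alpha = 0.05. fail to reject H0.

n_eff = 9, pos = 3, neg = 6, p = 0.507812, fail to reject H0.


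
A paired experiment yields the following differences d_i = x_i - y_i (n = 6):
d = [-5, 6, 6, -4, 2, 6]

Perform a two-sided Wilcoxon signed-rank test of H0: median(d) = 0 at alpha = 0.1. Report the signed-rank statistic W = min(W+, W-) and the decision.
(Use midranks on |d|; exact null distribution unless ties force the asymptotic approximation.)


Step 1: Drop any zero differences (none here) and take |d_i|.
|d| = [5, 6, 6, 4, 2, 6]
Step 2: Midrank |d_i| (ties get averaged ranks).
ranks: |5|->3, |6|->5, |6|->5, |4|->2, |2|->1, |6|->5
Step 3: Attach original signs; sum ranks with positive sign and with negative sign.
W+ = 5 + 5 + 1 + 5 = 16
W- = 3 + 2 = 5
(Check: W+ + W- = 21 should equal n(n+1)/2 = 21.)
Step 4: Test statistic W = min(W+, W-) = 5.
Step 5: Ties in |d|, so use the tie-corrected normal approximation.
        E[W] = n(n+1)/4 = 6*7/4 = 10.5.
        Tie groups: |d|=6 (t=3); sum(t^3 - t) = 24.
        Var[W] = n(n+1)(2n+1)/24 - sum(t^3-t)/48 = 546/24 - 24/48 = 22.25.
        z = (W - E[W]) / sqrt(Var[W]) = (5 - 10.5) / 4.7170 = -1.1660.
        Two-sided p = 2*Phi(z) = 0.243615.
Step 6: alpha = 0.1. fail to reject H0.

W+ = 16, W- = 5, W = min = 5, p = 0.243615, fail to reject H0.


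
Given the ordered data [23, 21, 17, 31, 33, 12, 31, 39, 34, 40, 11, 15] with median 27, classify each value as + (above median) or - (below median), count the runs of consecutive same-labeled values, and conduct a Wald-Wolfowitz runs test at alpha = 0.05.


Step 1: Compute median = 27; label A = above, B = below.
Labels in order: BBBAABAAAABB  (n_A = 6, n_B = 6)
Step 2: Count runs R = 5.
Step 3: Under H0 (random ordering), E[R] = 2*n_A*n_B/(n_A+n_B) + 1 = 2*6*6/12 + 1 = 7.0000.
        Var[R] = 2*n_A*n_B*(2*n_A*n_B - n_A - n_B) / ((n_A+n_B)^2 * (n_A+n_B-1)) = 4320/1584 = 2.7273.
        SD[R] = 1.6514.
Step 4: Continuity-corrected z = (R + 0.5 - E[R]) / SD[R] = (5 + 0.5 - 7.0000) / 1.6514 = -0.9083.
Step 5: Two-sided p-value via normal approximation = 2*(1 - Phi(|z|)) = 0.363722.
Step 6: alpha = 0.05. fail to reject H0.

R = 5, z = -0.9083, p = 0.363722, fail to reject H0.


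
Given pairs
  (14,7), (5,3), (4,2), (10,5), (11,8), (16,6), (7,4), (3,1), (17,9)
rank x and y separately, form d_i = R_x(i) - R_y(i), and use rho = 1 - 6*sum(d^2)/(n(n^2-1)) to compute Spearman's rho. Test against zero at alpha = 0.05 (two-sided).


Step 1: Rank x and y separately (midranks; no ties here).
rank(x): 14->7, 5->3, 4->2, 10->5, 11->6, 16->8, 7->4, 3->1, 17->9
rank(y): 7->7, 3->3, 2->2, 5->5, 8->8, 6->6, 4->4, 1->1, 9->9
Step 2: d_i = R_x(i) - R_y(i); compute d_i^2.
  (7-7)^2=0, (3-3)^2=0, (2-2)^2=0, (5-5)^2=0, (6-8)^2=4, (8-6)^2=4, (4-4)^2=0, (1-1)^2=0, (9-9)^2=0
sum(d^2) = 8.
Step 3: rho = 1 - 6*8 / (9*(9^2 - 1)) = 1 - 48/720 = 0.933333.
Step 4: Under H0, t = rho * sqrt((n-2)/(1-rho^2)) = 6.8783 ~ t(7).
Step 5: Two-sided p-value from the t-distribution with 7 df = 0.000236.
Step 6: alpha = 0.05. reject H0.

rho = 0.9333, p = 0.000236, reject H0 at alpha = 0.05.


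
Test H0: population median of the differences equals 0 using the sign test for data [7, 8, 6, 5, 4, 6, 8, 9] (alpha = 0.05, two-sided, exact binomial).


Step 1: Discard zero differences. Original n = 8; n_eff = number of nonzero differences = 8.
Nonzero differences (with sign): +7, +8, +6, +5, +4, +6, +8, +9
Step 2: Count signs: positive = 8, negative = 0.
Step 3: Under H0: P(positive) = 0.5, so the number of positives S ~ Bin(8, 0.5).
Step 4: Two-sided exact p-value = sum of Bin(8,0.5) probabilities at or below the observed probability = 0.007812.
Step 5: alpha = 0.05. reject H0.

n_eff = 8, pos = 8, neg = 0, p = 0.007812, reject H0.


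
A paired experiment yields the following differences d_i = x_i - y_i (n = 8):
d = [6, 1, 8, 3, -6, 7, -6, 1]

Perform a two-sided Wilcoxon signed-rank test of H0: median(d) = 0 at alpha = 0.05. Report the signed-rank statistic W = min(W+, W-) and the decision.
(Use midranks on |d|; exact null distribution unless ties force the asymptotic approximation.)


Step 1: Drop any zero differences (none here) and take |d_i|.
|d| = [6, 1, 8, 3, 6, 7, 6, 1]
Step 2: Midrank |d_i| (ties get averaged ranks).
ranks: |6|->5, |1|->1.5, |8|->8, |3|->3, |6|->5, |7|->7, |6|->5, |1|->1.5
Step 3: Attach original signs; sum ranks with positive sign and with negative sign.
W+ = 5 + 1.5 + 8 + 3 + 7 + 1.5 = 26
W- = 5 + 5 = 10
(Check: W+ + W- = 36 should equal n(n+1)/2 = 36.)
Step 4: Test statistic W = min(W+, W-) = 10.
Step 5: Ties in |d|, so use the tie-corrected normal approximation.
        E[W] = n(n+1)/4 = 8*9/4 = 18.
        Tie groups: |d|=1 (t=2), |d|=6 (t=3); sum(t^3 - t) = 30.
        Var[W] = n(n+1)(2n+1)/24 - sum(t^3-t)/48 = 1224/24 - 30/48 = 50.375.
        z = (W - E[W]) / sqrt(Var[W]) = (10 - 18) / 7.0975 = -1.1272.
        Two-sided p = 2*Phi(z) = 0.259678.
Step 6: alpha = 0.05. fail to reject H0.

W+ = 26, W- = 10, W = min = 10, p = 0.259678, fail to reject H0.


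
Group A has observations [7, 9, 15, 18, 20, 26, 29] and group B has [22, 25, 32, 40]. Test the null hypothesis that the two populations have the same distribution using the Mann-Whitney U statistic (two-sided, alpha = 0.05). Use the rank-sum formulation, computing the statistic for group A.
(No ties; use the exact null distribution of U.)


Step 1: Combine and sort all 11 observations; assign midranks.
sorted (value, group): (7,X), (9,X), (15,X), (18,X), (20,X), (22,Y), (25,Y), (26,X), (29,X), (32,Y), (40,Y)
ranks: 7->1, 9->2, 15->3, 18->4, 20->5, 22->6, 25->7, 26->8, 29->9, 32->10, 40->11
Step 2: Rank sum for X: R1 = 1 + 2 + 3 + 4 + 5 + 8 + 9 = 32.
Step 3: U_X = R1 - n1(n1+1)/2 = 32 - 7*8/2 = 32 - 28 = 4.
       U_Y = n1*n2 - U_X = 28 - 4 = 24.
Step 4: No ties, so the exact null distribution of U (based on enumerating the C(11,7) = 330 equally likely rank assignments) gives the two-sided p-value.
Step 5: p-value = 0.072727; compare to alpha = 0.05. fail to reject H0.

U_X = 4, p = 0.072727, fail to reject H0 at alpha = 0.05.


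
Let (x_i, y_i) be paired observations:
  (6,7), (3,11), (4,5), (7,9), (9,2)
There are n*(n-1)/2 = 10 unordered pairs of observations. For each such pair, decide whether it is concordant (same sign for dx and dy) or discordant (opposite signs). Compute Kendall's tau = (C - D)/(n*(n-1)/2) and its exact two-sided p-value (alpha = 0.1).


Step 1: Enumerate the 10 unordered pairs (i,j) with i<j and classify each by sign(x_j-x_i) * sign(y_j-y_i).
  (1,2):dx=-3,dy=+4->D; (1,3):dx=-2,dy=-2->C; (1,4):dx=+1,dy=+2->C; (1,5):dx=+3,dy=-5->D
  (2,3):dx=+1,dy=-6->D; (2,4):dx=+4,dy=-2->D; (2,5):dx=+6,dy=-9->D; (3,4):dx=+3,dy=+4->C
  (3,5):dx=+5,dy=-3->D; (4,5):dx=+2,dy=-7->D
Step 2: C = 3, D = 7, total pairs = 10.
Step 3: tau = (C - D)/(n(n-1)/2) = (3 - 7)/10 = -0.400000.
Step 4: Exact two-sided p-value (enumerate n! = 120 permutations of y under H0): p = 0.483333.
Step 5: alpha = 0.1. fail to reject H0.

tau_b = -0.4000 (C=3, D=7), p = 0.483333, fail to reject H0.


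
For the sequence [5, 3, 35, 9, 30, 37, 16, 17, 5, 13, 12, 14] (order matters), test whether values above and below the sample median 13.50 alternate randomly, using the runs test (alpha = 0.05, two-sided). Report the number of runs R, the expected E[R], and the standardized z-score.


Step 1: Compute median = 13.50; label A = above, B = below.
Labels in order: BBABAAAABBBA  (n_A = 6, n_B = 6)
Step 2: Count runs R = 6.
Step 3: Under H0 (random ordering), E[R] = 2*n_A*n_B/(n_A+n_B) + 1 = 2*6*6/12 + 1 = 7.0000.
        Var[R] = 2*n_A*n_B*(2*n_A*n_B - n_A - n_B) / ((n_A+n_B)^2 * (n_A+n_B-1)) = 4320/1584 = 2.7273.
        SD[R] = 1.6514.
Step 4: Continuity-corrected z = (R + 0.5 - E[R]) / SD[R] = (6 + 0.5 - 7.0000) / 1.6514 = -0.3028.
Step 5: Two-sided p-value via normal approximation = 2*(1 - Phi(|z|)) = 0.762069.
Step 6: alpha = 0.05. fail to reject H0.

R = 6, z = -0.3028, p = 0.762069, fail to reject H0.


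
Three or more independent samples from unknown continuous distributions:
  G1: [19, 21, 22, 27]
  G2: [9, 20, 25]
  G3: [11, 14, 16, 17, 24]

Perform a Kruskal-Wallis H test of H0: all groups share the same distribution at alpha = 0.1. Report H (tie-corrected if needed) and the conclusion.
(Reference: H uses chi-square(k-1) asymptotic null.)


Step 1: Combine all N = 12 observations and assign midranks.
sorted (value, group, rank): (9,G2,1), (11,G3,2), (14,G3,3), (16,G3,4), (17,G3,5), (19,G1,6), (20,G2,7), (21,G1,8), (22,G1,9), (24,G3,10), (25,G2,11), (27,G1,12)
Step 2: Sum ranks within each group.
R_1 = 35 (n_1 = 4)
R_2 = 19 (n_2 = 3)
R_3 = 24 (n_3 = 5)
Step 3: H = 12/(N(N+1)) * sum(R_i^2/n_i) - 3(N+1)
     = 12/(12*13) * (35^2/4 + 19^2/3 + 24^2/5) - 3*13
     = 0.076923 * 541.783 - 39
     = 2.675641.
Step 4: No ties, so H is used without correction.
Step 5: Under H0, H ~ chi^2(2); p-value = 0.262417.
Step 6: alpha = 0.1. fail to reject H0.

H = 2.6756, df = 2, p = 0.262417, fail to reject H0.


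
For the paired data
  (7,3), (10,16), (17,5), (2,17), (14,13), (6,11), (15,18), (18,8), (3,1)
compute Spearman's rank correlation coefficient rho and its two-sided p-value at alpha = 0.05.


Step 1: Rank x and y separately (midranks; no ties here).
rank(x): 7->4, 10->5, 17->8, 2->1, 14->6, 6->3, 15->7, 18->9, 3->2
rank(y): 3->2, 16->7, 5->3, 17->8, 13->6, 11->5, 18->9, 8->4, 1->1
Step 2: d_i = R_x(i) - R_y(i); compute d_i^2.
  (4-2)^2=4, (5-7)^2=4, (8-3)^2=25, (1-8)^2=49, (6-6)^2=0, (3-5)^2=4, (7-9)^2=4, (9-4)^2=25, (2-1)^2=1
sum(d^2) = 116.
Step 3: rho = 1 - 6*116 / (9*(9^2 - 1)) = 1 - 696/720 = 0.033333.
Step 4: Under H0, t = rho * sqrt((n-2)/(1-rho^2)) = 0.0882 ~ t(7).
Step 5: Two-sided p-value from the t-distribution with 7 df = 0.932157.
Step 6: alpha = 0.05. fail to reject H0.

rho = 0.0333, p = 0.932157, fail to reject H0 at alpha = 0.05.


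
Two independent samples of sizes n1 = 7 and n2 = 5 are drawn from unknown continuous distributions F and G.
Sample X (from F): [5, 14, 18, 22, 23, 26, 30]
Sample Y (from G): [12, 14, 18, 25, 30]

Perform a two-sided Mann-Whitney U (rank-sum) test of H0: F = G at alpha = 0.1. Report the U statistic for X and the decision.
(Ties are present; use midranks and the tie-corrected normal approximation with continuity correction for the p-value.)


Step 1: Combine and sort all 12 observations; assign midranks.
sorted (value, group): (5,X), (12,Y), (14,X), (14,Y), (18,X), (18,Y), (22,X), (23,X), (25,Y), (26,X), (30,X), (30,Y)
ranks: 5->1, 12->2, 14->3.5, 14->3.5, 18->5.5, 18->5.5, 22->7, 23->8, 25->9, 26->10, 30->11.5, 30->11.5
Step 2: Rank sum for X: R1 = 1 + 3.5 + 5.5 + 7 + 8 + 10 + 11.5 = 46.5.
Step 3: U_X = R1 - n1(n1+1)/2 = 46.5 - 7*8/2 = 46.5 - 28 = 18.5.
       U_Y = n1*n2 - U_X = 35 - 18.5 = 16.5.
Step 4: Ties are present, so use the tie-corrected normal approximation (with continuity correction) for the p-value.
Step 5: p-value = 0.934942; compare to alpha = 0.1. fail to reject H0.

U_X = 18.5, p = 0.934942, fail to reject H0 at alpha = 0.1.


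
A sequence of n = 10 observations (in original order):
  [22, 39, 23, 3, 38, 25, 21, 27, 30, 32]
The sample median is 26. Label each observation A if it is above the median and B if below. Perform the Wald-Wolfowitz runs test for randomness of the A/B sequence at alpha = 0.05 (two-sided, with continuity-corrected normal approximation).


Step 1: Compute median = 26; label A = above, B = below.
Labels in order: BABBABBAAA  (n_A = 5, n_B = 5)
Step 2: Count runs R = 6.
Step 3: Under H0 (random ordering), E[R] = 2*n_A*n_B/(n_A+n_B) + 1 = 2*5*5/10 + 1 = 6.0000.
        Var[R] = 2*n_A*n_B*(2*n_A*n_B - n_A - n_B) / ((n_A+n_B)^2 * (n_A+n_B-1)) = 2000/900 = 2.2222.
        SD[R] = 1.4907.
Step 4: R = E[R], so z = 0 with no continuity correction.
Step 5: Two-sided p-value via normal approximation = 2*(1 - Phi(|z|)) = 1.000000.
Step 6: alpha = 0.05. fail to reject H0.

R = 6, z = 0.0000, p = 1.000000, fail to reject H0.


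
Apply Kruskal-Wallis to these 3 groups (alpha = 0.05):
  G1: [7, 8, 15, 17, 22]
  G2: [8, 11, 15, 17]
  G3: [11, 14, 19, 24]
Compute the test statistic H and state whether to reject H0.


Step 1: Combine all N = 13 observations and assign midranks.
sorted (value, group, rank): (7,G1,1), (8,G1,2.5), (8,G2,2.5), (11,G2,4.5), (11,G3,4.5), (14,G3,6), (15,G1,7.5), (15,G2,7.5), (17,G1,9.5), (17,G2,9.5), (19,G3,11), (22,G1,12), (24,G3,13)
Step 2: Sum ranks within each group.
R_1 = 32.5 (n_1 = 5)
R_2 = 24 (n_2 = 4)
R_3 = 34.5 (n_3 = 4)
Step 3: H = 12/(N(N+1)) * sum(R_i^2/n_i) - 3(N+1)
     = 12/(13*14) * (32.5^2/5 + 24^2/4 + 34.5^2/4) - 3*14
     = 0.065934 * 652.812 - 42
     = 1.042582.
Step 4: Ties present; correction factor C = 1 - 24/(13^3 - 13) = 0.989011. Corrected H = 1.042582 / 0.989011 = 1.054167.
Step 5: Under H0, H ~ chi^2(2); p-value = 0.590324.
Step 6: alpha = 0.05. fail to reject H0.

H = 1.0542, df = 2, p = 0.590324, fail to reject H0.


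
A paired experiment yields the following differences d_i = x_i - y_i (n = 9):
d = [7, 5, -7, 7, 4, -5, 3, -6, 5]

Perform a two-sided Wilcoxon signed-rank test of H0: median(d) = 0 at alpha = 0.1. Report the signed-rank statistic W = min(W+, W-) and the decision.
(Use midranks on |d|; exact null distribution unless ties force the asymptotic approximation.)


Step 1: Drop any zero differences (none here) and take |d_i|.
|d| = [7, 5, 7, 7, 4, 5, 3, 6, 5]
Step 2: Midrank |d_i| (ties get averaged ranks).
ranks: |7|->8, |5|->4, |7|->8, |7|->8, |4|->2, |5|->4, |3|->1, |6|->6, |5|->4
Step 3: Attach original signs; sum ranks with positive sign and with negative sign.
W+ = 8 + 4 + 8 + 2 + 1 + 4 = 27
W- = 8 + 4 + 6 = 18
(Check: W+ + W- = 45 should equal n(n+1)/2 = 45.)
Step 4: Test statistic W = min(W+, W-) = 18.
Step 5: Ties in |d|, so use the tie-corrected normal approximation.
        E[W] = n(n+1)/4 = 9*10/4 = 22.5.
        Tie groups: |d|=5 (t=3), |d|=7 (t=3); sum(t^3 - t) = 48.
        Var[W] = n(n+1)(2n+1)/24 - sum(t^3-t)/48 = 1710/24 - 48/48 = 70.25.
        z = (W - E[W]) / sqrt(Var[W]) = (18 - 22.5) / 8.3815 = -0.5369.
        Two-sided p = 2*Phi(z) = 0.591340.
Step 6: alpha = 0.1. fail to reject H0.

W+ = 27, W- = 18, W = min = 18, p = 0.591340, fail to reject H0.


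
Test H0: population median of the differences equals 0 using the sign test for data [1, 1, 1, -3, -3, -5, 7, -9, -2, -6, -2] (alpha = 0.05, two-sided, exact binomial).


Step 1: Discard zero differences. Original n = 11; n_eff = number of nonzero differences = 11.
Nonzero differences (with sign): +1, +1, +1, -3, -3, -5, +7, -9, -2, -6, -2
Step 2: Count signs: positive = 4, negative = 7.
Step 3: Under H0: P(positive) = 0.5, so the number of positives S ~ Bin(11, 0.5).
Step 4: Two-sided exact p-value = sum of Bin(11,0.5) probabilities at or below the observed probability = 0.548828.
Step 5: alpha = 0.05. fail to reject H0.

n_eff = 11, pos = 4, neg = 7, p = 0.548828, fail to reject H0.


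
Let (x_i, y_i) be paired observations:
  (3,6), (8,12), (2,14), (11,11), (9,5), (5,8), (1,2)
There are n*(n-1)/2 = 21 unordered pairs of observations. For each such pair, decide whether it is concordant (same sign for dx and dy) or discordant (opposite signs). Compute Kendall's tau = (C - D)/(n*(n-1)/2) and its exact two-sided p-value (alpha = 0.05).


Step 1: Enumerate the 21 unordered pairs (i,j) with i<j and classify each by sign(x_j-x_i) * sign(y_j-y_i).
  (1,2):dx=+5,dy=+6->C; (1,3):dx=-1,dy=+8->D; (1,4):dx=+8,dy=+5->C; (1,5):dx=+6,dy=-1->D
  (1,6):dx=+2,dy=+2->C; (1,7):dx=-2,dy=-4->C; (2,3):dx=-6,dy=+2->D; (2,4):dx=+3,dy=-1->D
  (2,5):dx=+1,dy=-7->D; (2,6):dx=-3,dy=-4->C; (2,7):dx=-7,dy=-10->C; (3,4):dx=+9,dy=-3->D
  (3,5):dx=+7,dy=-9->D; (3,6):dx=+3,dy=-6->D; (3,7):dx=-1,dy=-12->C; (4,5):dx=-2,dy=-6->C
  (4,6):dx=-6,dy=-3->C; (4,7):dx=-10,dy=-9->C; (5,6):dx=-4,dy=+3->D; (5,7):dx=-8,dy=-3->C
  (6,7):dx=-4,dy=-6->C
Step 2: C = 12, D = 9, total pairs = 21.
Step 3: tau = (C - D)/(n(n-1)/2) = (12 - 9)/21 = 0.142857.
Step 4: Exact two-sided p-value (enumerate n! = 5040 permutations of y under H0): p = 0.772619.
Step 5: alpha = 0.05. fail to reject H0.

tau_b = 0.1429 (C=12, D=9), p = 0.772619, fail to reject H0.


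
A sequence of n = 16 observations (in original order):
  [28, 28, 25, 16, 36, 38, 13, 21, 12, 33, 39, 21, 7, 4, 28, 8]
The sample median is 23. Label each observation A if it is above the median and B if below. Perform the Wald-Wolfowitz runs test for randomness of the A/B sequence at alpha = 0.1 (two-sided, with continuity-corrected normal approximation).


Step 1: Compute median = 23; label A = above, B = below.
Labels in order: AAABAABBBAABBBAB  (n_A = 8, n_B = 8)
Step 2: Count runs R = 8.
Step 3: Under H0 (random ordering), E[R] = 2*n_A*n_B/(n_A+n_B) + 1 = 2*8*8/16 + 1 = 9.0000.
        Var[R] = 2*n_A*n_B*(2*n_A*n_B - n_A - n_B) / ((n_A+n_B)^2 * (n_A+n_B-1)) = 14336/3840 = 3.7333.
        SD[R] = 1.9322.
Step 4: Continuity-corrected z = (R + 0.5 - E[R]) / SD[R] = (8 + 0.5 - 9.0000) / 1.9322 = -0.2588.
Step 5: Two-sided p-value via normal approximation = 2*(1 - Phi(|z|)) = 0.795809.
Step 6: alpha = 0.1. fail to reject H0.

R = 8, z = -0.2588, p = 0.795809, fail to reject H0.


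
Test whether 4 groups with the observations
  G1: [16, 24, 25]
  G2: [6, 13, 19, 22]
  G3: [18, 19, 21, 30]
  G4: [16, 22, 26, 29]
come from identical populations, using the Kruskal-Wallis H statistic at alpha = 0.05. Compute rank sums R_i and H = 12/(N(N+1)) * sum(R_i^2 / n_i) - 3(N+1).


Step 1: Combine all N = 15 observations and assign midranks.
sorted (value, group, rank): (6,G2,1), (13,G2,2), (16,G1,3.5), (16,G4,3.5), (18,G3,5), (19,G2,6.5), (19,G3,6.5), (21,G3,8), (22,G2,9.5), (22,G4,9.5), (24,G1,11), (25,G1,12), (26,G4,13), (29,G4,14), (30,G3,15)
Step 2: Sum ranks within each group.
R_1 = 26.5 (n_1 = 3)
R_2 = 19 (n_2 = 4)
R_3 = 34.5 (n_3 = 4)
R_4 = 40 (n_4 = 4)
Step 3: H = 12/(N(N+1)) * sum(R_i^2/n_i) - 3(N+1)
     = 12/(15*16) * (26.5^2/3 + 19^2/4 + 34.5^2/4 + 40^2/4) - 3*16
     = 0.050000 * 1021.9 - 48
     = 3.094792.
Step 4: Ties present; correction factor C = 1 - 18/(15^3 - 15) = 0.994643. Corrected H = 3.094792 / 0.994643 = 3.111460.
Step 5: Under H0, H ~ chi^2(3); p-value = 0.374757.
Step 6: alpha = 0.05. fail to reject H0.

H = 3.1115, df = 3, p = 0.374757, fail to reject H0.


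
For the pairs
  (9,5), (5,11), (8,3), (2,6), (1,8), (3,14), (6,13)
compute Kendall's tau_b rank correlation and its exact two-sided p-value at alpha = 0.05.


Step 1: Enumerate the 21 unordered pairs (i,j) with i<j and classify each by sign(x_j-x_i) * sign(y_j-y_i).
  (1,2):dx=-4,dy=+6->D; (1,3):dx=-1,dy=-2->C; (1,4):dx=-7,dy=+1->D; (1,5):dx=-8,dy=+3->D
  (1,6):dx=-6,dy=+9->D; (1,7):dx=-3,dy=+8->D; (2,3):dx=+3,dy=-8->D; (2,4):dx=-3,dy=-5->C
  (2,5):dx=-4,dy=-3->C; (2,6):dx=-2,dy=+3->D; (2,7):dx=+1,dy=+2->C; (3,4):dx=-6,dy=+3->D
  (3,5):dx=-7,dy=+5->D; (3,6):dx=-5,dy=+11->D; (3,7):dx=-2,dy=+10->D; (4,5):dx=-1,dy=+2->D
  (4,6):dx=+1,dy=+8->C; (4,7):dx=+4,dy=+7->C; (5,6):dx=+2,dy=+6->C; (5,7):dx=+5,dy=+5->C
  (6,7):dx=+3,dy=-1->D
Step 2: C = 8, D = 13, total pairs = 21.
Step 3: tau = (C - D)/(n(n-1)/2) = (8 - 13)/21 = -0.238095.
Step 4: Exact two-sided p-value (enumerate n! = 5040 permutations of y under H0): p = 0.561905.
Step 5: alpha = 0.05. fail to reject H0.

tau_b = -0.2381 (C=8, D=13), p = 0.561905, fail to reject H0.


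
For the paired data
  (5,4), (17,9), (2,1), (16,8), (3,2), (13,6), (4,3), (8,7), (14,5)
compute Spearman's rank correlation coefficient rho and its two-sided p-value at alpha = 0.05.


Step 1: Rank x and y separately (midranks; no ties here).
rank(x): 5->4, 17->9, 2->1, 16->8, 3->2, 13->6, 4->3, 8->5, 14->7
rank(y): 4->4, 9->9, 1->1, 8->8, 2->2, 6->6, 3->3, 7->7, 5->5
Step 2: d_i = R_x(i) - R_y(i); compute d_i^2.
  (4-4)^2=0, (9-9)^2=0, (1-1)^2=0, (8-8)^2=0, (2-2)^2=0, (6-6)^2=0, (3-3)^2=0, (5-7)^2=4, (7-5)^2=4
sum(d^2) = 8.
Step 3: rho = 1 - 6*8 / (9*(9^2 - 1)) = 1 - 48/720 = 0.933333.
Step 4: Under H0, t = rho * sqrt((n-2)/(1-rho^2)) = 6.8783 ~ t(7).
Step 5: Two-sided p-value from the t-distribution with 7 df = 0.000236.
Step 6: alpha = 0.05. reject H0.

rho = 0.9333, p = 0.000236, reject H0 at alpha = 0.05.


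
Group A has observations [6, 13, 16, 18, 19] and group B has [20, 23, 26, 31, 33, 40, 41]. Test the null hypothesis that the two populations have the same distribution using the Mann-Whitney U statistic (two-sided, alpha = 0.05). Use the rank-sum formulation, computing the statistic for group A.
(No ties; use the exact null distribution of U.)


Step 1: Combine and sort all 12 observations; assign midranks.
sorted (value, group): (6,X), (13,X), (16,X), (18,X), (19,X), (20,Y), (23,Y), (26,Y), (31,Y), (33,Y), (40,Y), (41,Y)
ranks: 6->1, 13->2, 16->3, 18->4, 19->5, 20->6, 23->7, 26->8, 31->9, 33->10, 40->11, 41->12
Step 2: Rank sum for X: R1 = 1 + 2 + 3 + 4 + 5 = 15.
Step 3: U_X = R1 - n1(n1+1)/2 = 15 - 5*6/2 = 15 - 15 = 0.
       U_Y = n1*n2 - U_X = 35 - 0 = 35.
Step 4: No ties, so the exact null distribution of U (based on enumerating the C(12,5) = 792 equally likely rank assignments) gives the two-sided p-value.
Step 5: p-value = 0.002525; compare to alpha = 0.05. reject H0.

U_X = 0, p = 0.002525, reject H0 at alpha = 0.05.


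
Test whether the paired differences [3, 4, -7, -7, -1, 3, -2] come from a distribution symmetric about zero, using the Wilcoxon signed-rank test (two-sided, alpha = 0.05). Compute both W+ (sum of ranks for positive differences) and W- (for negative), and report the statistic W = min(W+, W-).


Step 1: Drop any zero differences (none here) and take |d_i|.
|d| = [3, 4, 7, 7, 1, 3, 2]
Step 2: Midrank |d_i| (ties get averaged ranks).
ranks: |3|->3.5, |4|->5, |7|->6.5, |7|->6.5, |1|->1, |3|->3.5, |2|->2
Step 3: Attach original signs; sum ranks with positive sign and with negative sign.
W+ = 3.5 + 5 + 3.5 = 12
W- = 6.5 + 6.5 + 1 + 2 = 16
(Check: W+ + W- = 28 should equal n(n+1)/2 = 28.)
Step 4: Test statistic W = min(W+, W-) = 12.
Step 5: Ties in |d|, so use the tie-corrected normal approximation.
        E[W] = n(n+1)/4 = 7*8/4 = 14.
        Tie groups: |d|=3 (t=2), |d|=7 (t=2); sum(t^3 - t) = 12.
        Var[W] = n(n+1)(2n+1)/24 - sum(t^3-t)/48 = 840/24 - 12/48 = 34.75.
        z = (W - E[W]) / sqrt(Var[W]) = (12 - 14) / 5.8949 = -0.3393.
        Two-sided p = 2*Phi(z) = 0.734402.
Step 6: alpha = 0.05. fail to reject H0.

W+ = 12, W- = 16, W = min = 12, p = 0.734402, fail to reject H0.


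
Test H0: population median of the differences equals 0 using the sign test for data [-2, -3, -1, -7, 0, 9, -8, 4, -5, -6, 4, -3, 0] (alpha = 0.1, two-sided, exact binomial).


Step 1: Discard zero differences. Original n = 13; n_eff = number of nonzero differences = 11.
Nonzero differences (with sign): -2, -3, -1, -7, +9, -8, +4, -5, -6, +4, -3
Step 2: Count signs: positive = 3, negative = 8.
Step 3: Under H0: P(positive) = 0.5, so the number of positives S ~ Bin(11, 0.5).
Step 4: Two-sided exact p-value = sum of Bin(11,0.5) probabilities at or below the observed probability = 0.226562.
Step 5: alpha = 0.1. fail to reject H0.

n_eff = 11, pos = 3, neg = 8, p = 0.226562, fail to reject H0.


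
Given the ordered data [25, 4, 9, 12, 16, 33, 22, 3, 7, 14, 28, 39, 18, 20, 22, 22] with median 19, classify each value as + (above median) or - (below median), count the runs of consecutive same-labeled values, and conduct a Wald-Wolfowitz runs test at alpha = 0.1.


Step 1: Compute median = 19; label A = above, B = below.
Labels in order: ABBBBAABBBAABAAA  (n_A = 8, n_B = 8)
Step 2: Count runs R = 7.
Step 3: Under H0 (random ordering), E[R] = 2*n_A*n_B/(n_A+n_B) + 1 = 2*8*8/16 + 1 = 9.0000.
        Var[R] = 2*n_A*n_B*(2*n_A*n_B - n_A - n_B) / ((n_A+n_B)^2 * (n_A+n_B-1)) = 14336/3840 = 3.7333.
        SD[R] = 1.9322.
Step 4: Continuity-corrected z = (R + 0.5 - E[R]) / SD[R] = (7 + 0.5 - 9.0000) / 1.9322 = -0.7763.
Step 5: Two-sided p-value via normal approximation = 2*(1 - Phi(|z|)) = 0.437558.
Step 6: alpha = 0.1. fail to reject H0.

R = 7, z = -0.7763, p = 0.437558, fail to reject H0.


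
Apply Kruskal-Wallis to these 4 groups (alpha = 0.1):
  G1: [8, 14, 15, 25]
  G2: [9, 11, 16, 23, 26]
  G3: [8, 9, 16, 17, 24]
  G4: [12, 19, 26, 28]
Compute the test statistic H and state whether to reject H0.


Step 1: Combine all N = 18 observations and assign midranks.
sorted (value, group, rank): (8,G1,1.5), (8,G3,1.5), (9,G2,3.5), (9,G3,3.5), (11,G2,5), (12,G4,6), (14,G1,7), (15,G1,8), (16,G2,9.5), (16,G3,9.5), (17,G3,11), (19,G4,12), (23,G2,13), (24,G3,14), (25,G1,15), (26,G2,16.5), (26,G4,16.5), (28,G4,18)
Step 2: Sum ranks within each group.
R_1 = 31.5 (n_1 = 4)
R_2 = 47.5 (n_2 = 5)
R_3 = 39.5 (n_3 = 5)
R_4 = 52.5 (n_4 = 4)
Step 3: H = 12/(N(N+1)) * sum(R_i^2/n_i) - 3(N+1)
     = 12/(18*19) * (31.5^2/4 + 47.5^2/5 + 39.5^2/5 + 52.5^2/4) - 3*19
     = 0.035088 * 1700.42 - 57
     = 2.664035.
Step 4: Ties present; correction factor C = 1 - 24/(18^3 - 18) = 0.995872. Corrected H = 2.664035 / 0.995872 = 2.675078.
Step 5: Under H0, H ~ chi^2(3); p-value = 0.444479.
Step 6: alpha = 0.1. fail to reject H0.

H = 2.6751, df = 3, p = 0.444479, fail to reject H0.


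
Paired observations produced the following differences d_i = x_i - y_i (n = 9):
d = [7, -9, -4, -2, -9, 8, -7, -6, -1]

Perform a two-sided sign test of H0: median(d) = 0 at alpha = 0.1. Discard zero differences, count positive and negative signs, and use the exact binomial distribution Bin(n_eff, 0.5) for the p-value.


Step 1: Discard zero differences. Original n = 9; n_eff = number of nonzero differences = 9.
Nonzero differences (with sign): +7, -9, -4, -2, -9, +8, -7, -6, -1
Step 2: Count signs: positive = 2, negative = 7.
Step 3: Under H0: P(positive) = 0.5, so the number of positives S ~ Bin(9, 0.5).
Step 4: Two-sided exact p-value = sum of Bin(9,0.5) probabilities at or below the observed probability = 0.179688.
Step 5: alpha = 0.1. fail to reject H0.

n_eff = 9, pos = 2, neg = 7, p = 0.179688, fail to reject H0.


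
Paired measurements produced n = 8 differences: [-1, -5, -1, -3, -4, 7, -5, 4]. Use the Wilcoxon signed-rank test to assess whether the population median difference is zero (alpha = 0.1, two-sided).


Step 1: Drop any zero differences (none here) and take |d_i|.
|d| = [1, 5, 1, 3, 4, 7, 5, 4]
Step 2: Midrank |d_i| (ties get averaged ranks).
ranks: |1|->1.5, |5|->6.5, |1|->1.5, |3|->3, |4|->4.5, |7|->8, |5|->6.5, |4|->4.5
Step 3: Attach original signs; sum ranks with positive sign and with negative sign.
W+ = 8 + 4.5 = 12.5
W- = 1.5 + 6.5 + 1.5 + 3 + 4.5 + 6.5 = 23.5
(Check: W+ + W- = 36 should equal n(n+1)/2 = 36.)
Step 4: Test statistic W = min(W+, W-) = 12.5.
Step 5: Ties in |d|, so use the tie-corrected normal approximation.
        E[W] = n(n+1)/4 = 8*9/4 = 18.
        Tie groups: |d|=1 (t=2), |d|=4 (t=2), |d|=5 (t=2); sum(t^3 - t) = 18.
        Var[W] = n(n+1)(2n+1)/24 - sum(t^3-t)/48 = 1224/24 - 18/48 = 50.625.
        z = (W - E[W]) / sqrt(Var[W]) = (12.5 - 18) / 7.1151 = -0.7730.
        Two-sided p = 2*Phi(z) = 0.439522.
Step 6: alpha = 0.1. fail to reject H0.

W+ = 12.5, W- = 23.5, W = min = 12.5, p = 0.439522, fail to reject H0.


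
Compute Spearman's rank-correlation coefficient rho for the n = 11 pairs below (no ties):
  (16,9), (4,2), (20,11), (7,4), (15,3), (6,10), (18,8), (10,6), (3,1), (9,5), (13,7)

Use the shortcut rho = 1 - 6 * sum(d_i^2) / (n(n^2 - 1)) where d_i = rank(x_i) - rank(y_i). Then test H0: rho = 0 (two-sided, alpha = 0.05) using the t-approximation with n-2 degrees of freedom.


Step 1: Rank x and y separately (midranks; no ties here).
rank(x): 16->9, 4->2, 20->11, 7->4, 15->8, 6->3, 18->10, 10->6, 3->1, 9->5, 13->7
rank(y): 9->9, 2->2, 11->11, 4->4, 3->3, 10->10, 8->8, 6->6, 1->1, 5->5, 7->7
Step 2: d_i = R_x(i) - R_y(i); compute d_i^2.
  (9-9)^2=0, (2-2)^2=0, (11-11)^2=0, (4-4)^2=0, (8-3)^2=25, (3-10)^2=49, (10-8)^2=4, (6-6)^2=0, (1-1)^2=0, (5-5)^2=0, (7-7)^2=0
sum(d^2) = 78.
Step 3: rho = 1 - 6*78 / (11*(11^2 - 1)) = 1 - 468/1320 = 0.645455.
Step 4: Under H0, t = rho * sqrt((n-2)/(1-rho^2)) = 2.5352 ~ t(9).
Step 5: Two-sided p-value from the t-distribution with 9 df = 0.031963.
Step 6: alpha = 0.05. reject H0.

rho = 0.6455, p = 0.031963, reject H0 at alpha = 0.05.


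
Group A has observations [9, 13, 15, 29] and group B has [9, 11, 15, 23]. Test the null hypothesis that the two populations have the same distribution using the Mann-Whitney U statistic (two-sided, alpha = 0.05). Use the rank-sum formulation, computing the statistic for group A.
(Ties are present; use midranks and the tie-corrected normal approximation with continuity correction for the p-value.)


Step 1: Combine and sort all 8 observations; assign midranks.
sorted (value, group): (9,X), (9,Y), (11,Y), (13,X), (15,X), (15,Y), (23,Y), (29,X)
ranks: 9->1.5, 9->1.5, 11->3, 13->4, 15->5.5, 15->5.5, 23->7, 29->8
Step 2: Rank sum for X: R1 = 1.5 + 4 + 5.5 + 8 = 19.
Step 3: U_X = R1 - n1(n1+1)/2 = 19 - 4*5/2 = 19 - 10 = 9.
       U_Y = n1*n2 - U_X = 16 - 9 = 7.
Step 4: Ties are present, so use the tie-corrected normal approximation (with continuity correction) for the p-value.
Step 5: p-value = 0.883853; compare to alpha = 0.05. fail to reject H0.

U_X = 9, p = 0.883853, fail to reject H0 at alpha = 0.05.
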